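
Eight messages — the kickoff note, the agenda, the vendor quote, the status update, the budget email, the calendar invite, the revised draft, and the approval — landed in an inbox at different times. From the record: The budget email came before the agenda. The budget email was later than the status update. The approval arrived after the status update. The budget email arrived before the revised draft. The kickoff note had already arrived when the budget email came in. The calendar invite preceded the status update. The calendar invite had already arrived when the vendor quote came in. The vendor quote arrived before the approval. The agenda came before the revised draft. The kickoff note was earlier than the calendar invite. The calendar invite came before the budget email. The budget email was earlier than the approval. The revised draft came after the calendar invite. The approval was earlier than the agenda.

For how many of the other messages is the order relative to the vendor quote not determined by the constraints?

Forced before the vendor quote: the calendar invite and the kickoff note; forced after the vendor quote: the agenda, the approval, and the revised draft.
That leaves the budget email and the status update with no forced order relative to the vendor quote — 2.

2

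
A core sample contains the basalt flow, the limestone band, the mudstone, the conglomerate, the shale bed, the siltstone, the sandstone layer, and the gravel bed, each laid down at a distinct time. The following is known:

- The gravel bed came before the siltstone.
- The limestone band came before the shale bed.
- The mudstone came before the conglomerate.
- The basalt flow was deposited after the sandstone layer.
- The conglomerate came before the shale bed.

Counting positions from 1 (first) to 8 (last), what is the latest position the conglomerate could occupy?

7

The conglomerate must come before the shale bed — 1 layer forced after it.
Everything else can be placed before the conglomerate in some valid order, so the conglomerate can sit as late as position 8 − 1 = 7.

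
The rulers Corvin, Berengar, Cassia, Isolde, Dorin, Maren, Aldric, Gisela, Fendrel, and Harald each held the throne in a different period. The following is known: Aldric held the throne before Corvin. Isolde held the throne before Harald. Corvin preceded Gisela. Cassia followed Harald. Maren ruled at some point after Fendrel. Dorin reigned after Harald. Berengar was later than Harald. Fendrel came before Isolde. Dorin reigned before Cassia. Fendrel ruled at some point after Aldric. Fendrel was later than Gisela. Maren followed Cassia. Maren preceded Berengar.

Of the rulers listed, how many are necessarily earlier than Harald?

Directly stated before Harald: Isolde.
Aldric reaches Harald via Aldric → Fendrel → Isolde → Harald.
Corvin reaches Harald via Corvin → Gisela → Fendrel → Isolde → Harald.
Fendrel reaches Harald via Fendrel → Isolde → Harald.
Likewise Gisela reaches Harald by chaining the stated constraints.
That's Aldric, Corvin, Fendrel, Gisela, and Isolde — 5 in all.

5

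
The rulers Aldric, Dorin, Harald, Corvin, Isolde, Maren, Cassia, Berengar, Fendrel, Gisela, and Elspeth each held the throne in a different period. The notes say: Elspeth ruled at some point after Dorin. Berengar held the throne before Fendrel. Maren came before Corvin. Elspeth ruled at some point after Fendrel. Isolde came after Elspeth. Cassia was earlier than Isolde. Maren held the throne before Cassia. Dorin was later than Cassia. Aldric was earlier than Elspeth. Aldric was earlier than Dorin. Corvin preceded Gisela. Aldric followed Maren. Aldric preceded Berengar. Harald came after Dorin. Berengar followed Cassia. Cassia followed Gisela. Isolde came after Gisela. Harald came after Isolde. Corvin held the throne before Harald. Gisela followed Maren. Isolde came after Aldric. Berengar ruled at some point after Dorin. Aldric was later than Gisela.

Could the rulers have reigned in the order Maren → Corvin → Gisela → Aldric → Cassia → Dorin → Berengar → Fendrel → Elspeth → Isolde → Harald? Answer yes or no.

Check each stated constraint against the proposed order — e.g. Gisela is ahead of Isolde; Corvin is ahead of Harald. Every pair is in the required order; nothing is violated.

yes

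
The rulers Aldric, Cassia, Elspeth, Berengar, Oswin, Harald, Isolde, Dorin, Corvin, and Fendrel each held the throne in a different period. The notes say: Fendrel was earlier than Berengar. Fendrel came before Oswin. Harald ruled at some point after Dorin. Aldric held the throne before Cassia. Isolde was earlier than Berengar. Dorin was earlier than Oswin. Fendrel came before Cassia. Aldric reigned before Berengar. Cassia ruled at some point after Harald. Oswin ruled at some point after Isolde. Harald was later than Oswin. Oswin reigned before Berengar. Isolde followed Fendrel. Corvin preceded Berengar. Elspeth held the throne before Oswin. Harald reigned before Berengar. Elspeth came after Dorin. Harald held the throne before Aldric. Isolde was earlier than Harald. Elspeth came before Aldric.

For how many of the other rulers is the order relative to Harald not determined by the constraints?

Forced before Harald: Dorin, Elspeth, Fendrel, Isolde, and Oswin; forced after Harald: Aldric, Berengar, and Cassia.
That leaves Corvin with no forced order relative to Harald — 1.

1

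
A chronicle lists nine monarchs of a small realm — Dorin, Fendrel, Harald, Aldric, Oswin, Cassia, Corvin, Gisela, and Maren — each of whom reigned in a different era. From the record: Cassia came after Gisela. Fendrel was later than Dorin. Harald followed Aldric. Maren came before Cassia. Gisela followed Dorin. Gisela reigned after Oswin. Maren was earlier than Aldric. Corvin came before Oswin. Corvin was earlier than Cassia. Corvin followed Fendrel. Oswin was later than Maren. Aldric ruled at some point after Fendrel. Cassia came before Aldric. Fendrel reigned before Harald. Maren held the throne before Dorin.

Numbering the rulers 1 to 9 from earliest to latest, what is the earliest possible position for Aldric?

Cassia, Corvin, Dorin, Fendrel, Gisela, Maren, and Oswin must all come before Aldric — 7 forced predecessors.
Nothing else is forced ahead of Aldric, so their earliest slot is position 7 + 1 = 8.

8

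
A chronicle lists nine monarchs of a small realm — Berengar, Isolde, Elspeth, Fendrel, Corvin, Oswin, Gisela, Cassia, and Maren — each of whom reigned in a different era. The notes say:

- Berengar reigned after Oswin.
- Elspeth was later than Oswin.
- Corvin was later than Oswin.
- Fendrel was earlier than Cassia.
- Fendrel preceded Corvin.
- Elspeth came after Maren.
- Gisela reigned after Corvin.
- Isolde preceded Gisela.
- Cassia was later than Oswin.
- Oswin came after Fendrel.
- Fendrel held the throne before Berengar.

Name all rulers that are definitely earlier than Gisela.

Corvin, Fendrel, Isolde, Oswin

Directly stated before Gisela: Corvin and Isolde.
Fendrel reaches Gisela via Fendrel → Corvin → Gisela.
Oswin reaches Gisela via Oswin → Corvin → Gisela.
No chain forces Elspeth (or any of the others) ahead of Gisela.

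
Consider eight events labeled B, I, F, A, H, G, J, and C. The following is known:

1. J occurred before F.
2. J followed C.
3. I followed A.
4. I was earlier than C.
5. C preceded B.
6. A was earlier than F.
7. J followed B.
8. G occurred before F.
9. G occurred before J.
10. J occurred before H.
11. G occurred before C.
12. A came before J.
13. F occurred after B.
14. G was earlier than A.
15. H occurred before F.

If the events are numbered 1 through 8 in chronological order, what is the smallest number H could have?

7

A, B, C, G, I, and J must all come before H — 6 forced predecessors.
Nothing else is forced ahead of H, so its earliest slot is position 6 + 1 = 7.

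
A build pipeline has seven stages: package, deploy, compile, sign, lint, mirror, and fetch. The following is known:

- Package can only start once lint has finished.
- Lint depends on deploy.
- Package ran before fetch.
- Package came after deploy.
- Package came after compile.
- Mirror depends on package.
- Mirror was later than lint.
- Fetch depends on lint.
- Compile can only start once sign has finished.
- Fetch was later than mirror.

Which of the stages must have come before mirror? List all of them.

Directly stated before mirror: lint and package.
Compile reaches mirror via compile → package → mirror.
Deploy reaches mirror via deploy → package → mirror.
Sign reaches mirror via sign → compile → package → mirror.
No chain forces fetch ahead of mirror.

compile, deploy, lint, package, sign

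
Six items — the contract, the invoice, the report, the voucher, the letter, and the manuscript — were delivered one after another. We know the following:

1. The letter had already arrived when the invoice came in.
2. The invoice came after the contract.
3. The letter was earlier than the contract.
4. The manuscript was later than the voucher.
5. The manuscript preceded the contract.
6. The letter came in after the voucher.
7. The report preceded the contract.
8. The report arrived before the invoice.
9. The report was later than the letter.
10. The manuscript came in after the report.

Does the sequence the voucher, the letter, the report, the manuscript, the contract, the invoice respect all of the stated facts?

yes

Check each stated constraint against the proposed order — e.g. the report is ahead of the invoice; the letter is ahead of the invoice. Every pair is in the required order; nothing is violated.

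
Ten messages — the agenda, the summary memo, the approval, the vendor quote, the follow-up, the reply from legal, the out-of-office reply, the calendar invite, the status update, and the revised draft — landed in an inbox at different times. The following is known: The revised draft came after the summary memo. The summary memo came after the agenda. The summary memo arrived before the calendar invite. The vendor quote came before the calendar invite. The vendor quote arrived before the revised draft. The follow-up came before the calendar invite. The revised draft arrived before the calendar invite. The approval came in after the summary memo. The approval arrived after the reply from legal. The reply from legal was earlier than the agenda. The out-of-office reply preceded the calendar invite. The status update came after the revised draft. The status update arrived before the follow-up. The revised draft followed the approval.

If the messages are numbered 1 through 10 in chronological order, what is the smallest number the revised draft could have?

6

The agenda, the approval, the reply from legal, the summary memo, and the vendor quote must all come before the revised draft — 5 forced predecessors.
Nothing else is forced ahead of the revised draft, so its earliest slot is position 5 + 1 = 6.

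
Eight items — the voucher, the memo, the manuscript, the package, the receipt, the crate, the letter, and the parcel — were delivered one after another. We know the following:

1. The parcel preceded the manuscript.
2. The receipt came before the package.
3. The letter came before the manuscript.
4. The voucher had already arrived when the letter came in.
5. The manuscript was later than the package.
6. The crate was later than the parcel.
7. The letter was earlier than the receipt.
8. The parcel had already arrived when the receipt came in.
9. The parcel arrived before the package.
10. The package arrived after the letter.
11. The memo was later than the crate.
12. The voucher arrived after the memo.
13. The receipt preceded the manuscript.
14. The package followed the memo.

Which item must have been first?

the parcel

The parcel has a chain of constraints placing it before every other item, so the parcel must be first.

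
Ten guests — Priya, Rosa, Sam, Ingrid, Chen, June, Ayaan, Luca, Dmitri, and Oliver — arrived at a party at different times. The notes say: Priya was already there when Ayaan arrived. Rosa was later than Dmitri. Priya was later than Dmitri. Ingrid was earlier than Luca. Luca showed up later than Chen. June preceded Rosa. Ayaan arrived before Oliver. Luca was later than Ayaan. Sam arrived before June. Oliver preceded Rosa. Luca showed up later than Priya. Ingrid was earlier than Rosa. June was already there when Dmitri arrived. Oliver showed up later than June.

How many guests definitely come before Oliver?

Directly stated before Oliver: Ayaan and June.
Dmitri reaches Oliver via Dmitri → Priya → Ayaan → Oliver.
Priya reaches Oliver via Priya → Ayaan → Oliver.
Sam reaches Oliver via Sam → June → Oliver.
No chain forces Ingrid (or any of the others) ahead of Oliver.
That's Ayaan, Dmitri, June, Priya, and Sam — 5 in all.

5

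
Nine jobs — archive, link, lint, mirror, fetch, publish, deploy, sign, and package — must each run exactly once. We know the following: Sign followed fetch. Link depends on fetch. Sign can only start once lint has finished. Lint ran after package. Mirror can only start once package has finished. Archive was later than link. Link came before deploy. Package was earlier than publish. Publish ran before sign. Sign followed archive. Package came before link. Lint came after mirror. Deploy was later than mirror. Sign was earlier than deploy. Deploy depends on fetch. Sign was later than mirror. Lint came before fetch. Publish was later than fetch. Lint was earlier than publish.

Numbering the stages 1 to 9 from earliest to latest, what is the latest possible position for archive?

7

Archive must come before deploy and sign — 2 stages forced after it.
Everything else can be placed before archive in some valid order, so archive can sit as late as position 9 − 2 = 7.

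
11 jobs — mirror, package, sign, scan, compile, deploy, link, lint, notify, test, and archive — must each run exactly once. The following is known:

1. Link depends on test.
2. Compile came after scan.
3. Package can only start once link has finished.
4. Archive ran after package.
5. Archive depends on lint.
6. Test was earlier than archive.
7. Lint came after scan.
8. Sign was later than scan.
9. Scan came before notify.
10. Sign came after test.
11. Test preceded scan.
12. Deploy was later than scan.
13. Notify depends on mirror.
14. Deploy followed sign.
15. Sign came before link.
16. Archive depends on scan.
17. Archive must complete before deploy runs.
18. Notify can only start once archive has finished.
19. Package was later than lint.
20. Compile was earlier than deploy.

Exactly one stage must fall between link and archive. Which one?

package

Tracing the constraints gives link → package → archive, so package sits after link and before archive.
No other stage is forced both after link and before archive.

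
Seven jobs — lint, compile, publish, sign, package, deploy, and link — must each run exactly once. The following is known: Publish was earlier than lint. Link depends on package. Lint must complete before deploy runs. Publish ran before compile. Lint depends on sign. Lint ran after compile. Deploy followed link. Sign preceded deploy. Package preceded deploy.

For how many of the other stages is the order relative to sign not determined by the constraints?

Forced after sign: deploy and lint.
That leaves compile, link, package, and publish with no forced order relative to sign — 4.

4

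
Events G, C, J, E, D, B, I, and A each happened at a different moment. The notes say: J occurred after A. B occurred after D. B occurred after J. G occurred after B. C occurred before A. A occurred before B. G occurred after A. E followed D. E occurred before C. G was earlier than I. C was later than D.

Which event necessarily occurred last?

Every other event has a chain of constraints placing it before I, so I is last.

I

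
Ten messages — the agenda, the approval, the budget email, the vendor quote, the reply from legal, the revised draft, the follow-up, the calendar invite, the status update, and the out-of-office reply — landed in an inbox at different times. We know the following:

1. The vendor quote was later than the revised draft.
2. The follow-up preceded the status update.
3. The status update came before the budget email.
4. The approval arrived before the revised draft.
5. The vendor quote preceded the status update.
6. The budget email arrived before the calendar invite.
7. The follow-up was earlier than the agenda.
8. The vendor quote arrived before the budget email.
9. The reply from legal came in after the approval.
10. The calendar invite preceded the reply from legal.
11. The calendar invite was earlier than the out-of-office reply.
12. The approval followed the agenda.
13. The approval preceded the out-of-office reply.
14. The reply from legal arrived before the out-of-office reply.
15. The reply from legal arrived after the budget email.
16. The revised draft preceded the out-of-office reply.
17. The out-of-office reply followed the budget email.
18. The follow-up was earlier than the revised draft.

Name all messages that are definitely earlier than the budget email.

the agenda, the approval, the follow-up, the revised draft, the status update, the vendor quote

Directly stated before the budget email: the status update and the vendor quote.
The agenda reaches the budget email via the agenda → the approval → the revised draft → the vendor quote → the budget email.
The approval reaches the budget email via the approval → the revised draft → the vendor quote → the budget email.
The follow-up reaches the budget email via the follow-up → the status update → the budget email.
Likewise the revised draft reaches the budget email by chaining the stated constraints.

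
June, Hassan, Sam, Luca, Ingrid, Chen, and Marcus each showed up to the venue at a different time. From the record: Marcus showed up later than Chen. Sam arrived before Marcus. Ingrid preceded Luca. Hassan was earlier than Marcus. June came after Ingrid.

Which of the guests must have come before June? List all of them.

Directly stated before June: Ingrid.

Ingrid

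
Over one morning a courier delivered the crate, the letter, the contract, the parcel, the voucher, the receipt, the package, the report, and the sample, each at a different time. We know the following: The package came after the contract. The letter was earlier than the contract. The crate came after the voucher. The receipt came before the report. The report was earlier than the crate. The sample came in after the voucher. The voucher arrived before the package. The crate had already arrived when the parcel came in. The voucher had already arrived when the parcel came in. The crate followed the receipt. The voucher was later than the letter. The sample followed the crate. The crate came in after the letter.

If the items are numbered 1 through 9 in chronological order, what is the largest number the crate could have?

The crate must come before the parcel and the sample — 2 items forced after it.
Everything else can be placed before the crate in some valid order, so the crate can sit as late as position 9 − 2 = 7.

7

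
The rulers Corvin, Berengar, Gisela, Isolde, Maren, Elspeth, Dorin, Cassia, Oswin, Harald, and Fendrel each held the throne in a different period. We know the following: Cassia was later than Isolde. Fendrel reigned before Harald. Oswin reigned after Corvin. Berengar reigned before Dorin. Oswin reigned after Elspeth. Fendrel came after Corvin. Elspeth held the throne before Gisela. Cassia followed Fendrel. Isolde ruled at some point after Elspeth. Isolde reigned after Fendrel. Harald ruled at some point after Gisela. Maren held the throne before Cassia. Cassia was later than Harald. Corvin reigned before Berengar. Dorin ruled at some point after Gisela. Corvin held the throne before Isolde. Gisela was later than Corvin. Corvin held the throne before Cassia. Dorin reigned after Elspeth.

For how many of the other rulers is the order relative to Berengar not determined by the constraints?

8

Forced before Berengar: Corvin; forced after Berengar: Dorin.
That leaves Cassia, Elspeth, Fendrel, Gisela, Harald, Isolde, Maren, and Oswin with no forced order relative to Berengar — 8.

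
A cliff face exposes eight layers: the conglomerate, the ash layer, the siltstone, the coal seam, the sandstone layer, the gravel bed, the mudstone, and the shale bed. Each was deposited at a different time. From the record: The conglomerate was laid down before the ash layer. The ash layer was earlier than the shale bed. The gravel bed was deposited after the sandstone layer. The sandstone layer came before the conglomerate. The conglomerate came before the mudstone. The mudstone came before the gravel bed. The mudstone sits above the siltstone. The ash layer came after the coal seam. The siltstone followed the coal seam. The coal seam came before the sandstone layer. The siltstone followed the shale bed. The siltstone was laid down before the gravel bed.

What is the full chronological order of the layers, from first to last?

The constraints fix every adjacent pair, so only one ordering works:
the coal seam → the sandstone layer → the conglomerate → the ash layer → the shale bed → the siltstone → the mudstone → the gravel bed.

the coal seam, the sandstone layer, the conglomerate, the ash layer, the shale bed, the siltstone, the mudstone, the gravel bed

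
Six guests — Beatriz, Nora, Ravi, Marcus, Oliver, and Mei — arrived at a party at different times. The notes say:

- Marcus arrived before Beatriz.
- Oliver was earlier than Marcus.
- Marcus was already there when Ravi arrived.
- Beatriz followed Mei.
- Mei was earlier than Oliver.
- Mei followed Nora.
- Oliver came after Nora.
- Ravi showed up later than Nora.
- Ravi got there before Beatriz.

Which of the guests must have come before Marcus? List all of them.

Directly stated before Marcus: Oliver.
Mei reaches Marcus via Mei → Oliver → Marcus.
Nora reaches Marcus via Nora → Oliver → Marcus.

Mei, Nora, Oliver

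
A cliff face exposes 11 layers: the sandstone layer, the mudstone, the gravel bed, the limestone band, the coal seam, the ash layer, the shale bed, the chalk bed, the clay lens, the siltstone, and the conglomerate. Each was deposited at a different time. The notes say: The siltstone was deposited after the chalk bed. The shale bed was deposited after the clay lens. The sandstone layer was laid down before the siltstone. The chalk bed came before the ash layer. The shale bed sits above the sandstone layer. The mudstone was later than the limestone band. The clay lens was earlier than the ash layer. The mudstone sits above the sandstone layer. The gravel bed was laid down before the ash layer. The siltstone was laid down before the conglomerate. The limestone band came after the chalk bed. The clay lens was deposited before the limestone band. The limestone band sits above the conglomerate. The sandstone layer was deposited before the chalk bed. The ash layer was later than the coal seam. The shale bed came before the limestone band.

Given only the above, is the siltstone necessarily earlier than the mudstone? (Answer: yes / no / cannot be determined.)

yes

Chain the constraints: the siltstone → the conglomerate → the limestone band → the mudstone. Each link is directly stated, so the siltstone comes before the mudstone.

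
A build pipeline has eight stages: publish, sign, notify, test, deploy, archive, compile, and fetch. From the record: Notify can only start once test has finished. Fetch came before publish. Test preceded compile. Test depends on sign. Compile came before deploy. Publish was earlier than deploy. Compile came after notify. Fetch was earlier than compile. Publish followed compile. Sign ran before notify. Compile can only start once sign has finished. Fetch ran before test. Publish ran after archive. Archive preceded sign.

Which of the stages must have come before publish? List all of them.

Directly stated before publish: archive, compile, and fetch.
Notify reaches publish via notify → compile → publish.
Sign reaches publish via sign → compile → publish.
Test reaches publish via test → compile → publish.

archive, compile, fetch, notify, sign, test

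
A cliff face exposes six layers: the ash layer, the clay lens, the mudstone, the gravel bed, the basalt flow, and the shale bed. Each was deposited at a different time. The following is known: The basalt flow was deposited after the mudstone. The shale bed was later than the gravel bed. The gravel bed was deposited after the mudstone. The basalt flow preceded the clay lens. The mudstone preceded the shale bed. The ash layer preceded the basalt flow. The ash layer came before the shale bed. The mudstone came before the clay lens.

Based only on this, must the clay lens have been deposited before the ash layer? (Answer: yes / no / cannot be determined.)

Tracing the constraints gives the ash layer → the basalt flow → the clay lens, so the ash layer must come before the clay lens.
That means the clay lens cannot be before the ash layer.

no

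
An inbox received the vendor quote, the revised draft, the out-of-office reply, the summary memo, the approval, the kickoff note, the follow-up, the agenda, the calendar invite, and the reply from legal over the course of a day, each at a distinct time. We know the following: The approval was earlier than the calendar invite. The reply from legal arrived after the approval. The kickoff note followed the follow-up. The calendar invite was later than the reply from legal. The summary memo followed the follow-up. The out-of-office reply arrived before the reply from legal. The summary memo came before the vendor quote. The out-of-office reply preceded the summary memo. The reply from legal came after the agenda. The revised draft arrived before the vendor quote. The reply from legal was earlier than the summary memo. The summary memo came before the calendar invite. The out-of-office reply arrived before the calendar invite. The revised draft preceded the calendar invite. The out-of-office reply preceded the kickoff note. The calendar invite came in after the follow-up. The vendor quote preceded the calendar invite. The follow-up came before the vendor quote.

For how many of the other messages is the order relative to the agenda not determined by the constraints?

Forced after the agenda: the calendar invite, the reply from legal, the summary memo, and the vendor quote.
That leaves the approval, the follow-up, the kickoff note, the out-of-office reply, and the revised draft with no forced order relative to the agenda — 5.

5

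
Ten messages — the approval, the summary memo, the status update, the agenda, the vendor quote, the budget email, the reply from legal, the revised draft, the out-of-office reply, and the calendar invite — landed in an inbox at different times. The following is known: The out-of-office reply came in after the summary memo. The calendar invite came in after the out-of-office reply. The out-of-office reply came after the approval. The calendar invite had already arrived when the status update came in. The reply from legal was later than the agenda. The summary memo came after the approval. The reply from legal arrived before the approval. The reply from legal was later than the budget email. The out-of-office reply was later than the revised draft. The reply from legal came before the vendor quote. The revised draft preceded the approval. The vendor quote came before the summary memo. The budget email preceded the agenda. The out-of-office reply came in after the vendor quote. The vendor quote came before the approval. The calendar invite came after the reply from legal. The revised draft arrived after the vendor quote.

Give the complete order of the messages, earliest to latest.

the budget email, the agenda, the reply from legal, the vendor quote, the revised draft, the approval, the summary memo, the out-of-office reply, the calendar invite, the status update

The constraints fix every adjacent pair, so only one ordering works:
the budget email → the agenda → the reply from legal → the vendor quote → the revised draft → the approval → the summary memo → the out-of-office reply → the calendar invite → the status update.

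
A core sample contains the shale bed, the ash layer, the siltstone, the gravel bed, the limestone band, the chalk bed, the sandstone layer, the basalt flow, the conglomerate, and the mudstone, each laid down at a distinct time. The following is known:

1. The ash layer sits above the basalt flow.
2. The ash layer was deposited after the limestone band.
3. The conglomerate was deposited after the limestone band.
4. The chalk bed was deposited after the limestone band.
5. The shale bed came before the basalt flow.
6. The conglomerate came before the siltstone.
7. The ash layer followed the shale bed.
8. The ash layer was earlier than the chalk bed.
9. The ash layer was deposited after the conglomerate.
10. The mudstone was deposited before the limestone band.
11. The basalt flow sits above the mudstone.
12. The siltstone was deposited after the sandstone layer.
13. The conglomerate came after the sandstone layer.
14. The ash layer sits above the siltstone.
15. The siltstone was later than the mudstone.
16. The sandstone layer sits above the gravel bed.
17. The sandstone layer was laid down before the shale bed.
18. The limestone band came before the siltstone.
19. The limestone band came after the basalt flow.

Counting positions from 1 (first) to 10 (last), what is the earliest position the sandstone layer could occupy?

2

The gravel bed must come before the sandstone layer — 1 forced predecessor.
Nothing else is forced ahead of the sandstone layer, so its earliest slot is position 1 + 1 = 2.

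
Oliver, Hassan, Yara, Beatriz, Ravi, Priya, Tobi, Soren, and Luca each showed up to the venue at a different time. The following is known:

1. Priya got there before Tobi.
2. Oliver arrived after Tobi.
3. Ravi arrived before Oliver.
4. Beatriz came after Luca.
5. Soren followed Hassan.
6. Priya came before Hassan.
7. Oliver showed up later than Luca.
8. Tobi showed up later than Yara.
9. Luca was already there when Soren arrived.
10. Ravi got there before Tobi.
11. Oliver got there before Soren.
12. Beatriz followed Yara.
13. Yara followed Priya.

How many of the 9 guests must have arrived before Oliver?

5

Directly stated before Oliver: Luca, Ravi, and Tobi.
Priya reaches Oliver via Priya → Tobi → Oliver.
Yara reaches Oliver via Yara → Tobi → Oliver.
No chain forces Beatriz (or any of the others) ahead of Oliver.
That's Luca, Priya, Ravi, Tobi, and Yara — 5 in all.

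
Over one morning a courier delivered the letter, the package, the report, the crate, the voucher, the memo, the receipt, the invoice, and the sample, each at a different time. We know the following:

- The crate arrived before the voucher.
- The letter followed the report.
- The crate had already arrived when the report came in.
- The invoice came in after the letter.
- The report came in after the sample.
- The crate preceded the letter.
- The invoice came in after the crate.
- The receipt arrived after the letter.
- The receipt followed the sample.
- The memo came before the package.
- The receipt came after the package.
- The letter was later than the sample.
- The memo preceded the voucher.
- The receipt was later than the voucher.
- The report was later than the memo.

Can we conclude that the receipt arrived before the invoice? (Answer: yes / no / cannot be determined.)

cannot be determined

No chain of stated constraints runs from the receipt to the invoice, and none runs from the invoice to the receipt either.
So the relative order of the receipt and the invoice is not fixed by the given facts.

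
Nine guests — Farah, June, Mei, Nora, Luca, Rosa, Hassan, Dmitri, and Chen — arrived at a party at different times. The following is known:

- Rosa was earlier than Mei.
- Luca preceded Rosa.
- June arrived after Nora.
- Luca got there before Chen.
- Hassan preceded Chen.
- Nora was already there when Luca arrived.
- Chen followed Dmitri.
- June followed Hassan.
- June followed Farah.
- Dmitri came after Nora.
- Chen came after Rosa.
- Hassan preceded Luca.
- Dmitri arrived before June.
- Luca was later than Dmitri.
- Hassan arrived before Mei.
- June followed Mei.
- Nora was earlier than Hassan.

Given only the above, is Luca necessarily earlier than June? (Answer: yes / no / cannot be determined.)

yes

Chain the constraints: Luca → Rosa → Mei → June. Each link is directly stated, so Luca comes before June.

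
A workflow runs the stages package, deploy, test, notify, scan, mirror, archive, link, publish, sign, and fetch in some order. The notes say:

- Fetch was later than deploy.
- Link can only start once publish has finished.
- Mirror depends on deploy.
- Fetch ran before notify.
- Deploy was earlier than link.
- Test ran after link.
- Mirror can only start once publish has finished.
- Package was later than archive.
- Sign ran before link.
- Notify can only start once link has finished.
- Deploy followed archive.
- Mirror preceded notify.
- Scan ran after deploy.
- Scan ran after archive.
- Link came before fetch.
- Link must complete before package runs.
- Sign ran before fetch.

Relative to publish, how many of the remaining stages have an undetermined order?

Forced after publish: fetch, link, mirror, notify, package, and test.
That leaves archive, deploy, scan, and sign with no forced order relative to publish — 4.

4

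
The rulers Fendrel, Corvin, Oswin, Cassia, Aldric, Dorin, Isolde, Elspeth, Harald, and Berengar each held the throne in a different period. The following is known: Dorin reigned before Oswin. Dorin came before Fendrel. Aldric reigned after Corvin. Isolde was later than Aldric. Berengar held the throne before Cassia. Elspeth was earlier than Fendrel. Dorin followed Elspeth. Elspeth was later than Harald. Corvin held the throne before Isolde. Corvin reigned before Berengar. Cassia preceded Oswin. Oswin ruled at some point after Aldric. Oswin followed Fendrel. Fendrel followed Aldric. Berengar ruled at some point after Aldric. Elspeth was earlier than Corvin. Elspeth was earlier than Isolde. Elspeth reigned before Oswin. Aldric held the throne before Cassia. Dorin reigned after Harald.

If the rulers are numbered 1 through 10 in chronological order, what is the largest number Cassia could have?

9

Cassia must come before Oswin — 1 ruler forced after them.
Everything else can be placed before Cassia in some valid order, so Cassia can sit as late as position 10 − 1 = 9.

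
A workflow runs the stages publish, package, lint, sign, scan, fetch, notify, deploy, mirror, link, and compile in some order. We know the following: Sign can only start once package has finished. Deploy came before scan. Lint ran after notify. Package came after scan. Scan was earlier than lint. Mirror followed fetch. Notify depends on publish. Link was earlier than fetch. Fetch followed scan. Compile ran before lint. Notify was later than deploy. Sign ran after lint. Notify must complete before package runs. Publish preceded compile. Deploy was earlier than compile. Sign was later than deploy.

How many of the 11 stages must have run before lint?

5

Directly stated before lint: compile, notify, and scan.
Deploy reaches lint via deploy → notify → lint.
Publish reaches lint via publish → notify → lint.
No chain forces package (or any of the others) ahead of lint.
That's compile, deploy, notify, publish, and scan — 5 in all.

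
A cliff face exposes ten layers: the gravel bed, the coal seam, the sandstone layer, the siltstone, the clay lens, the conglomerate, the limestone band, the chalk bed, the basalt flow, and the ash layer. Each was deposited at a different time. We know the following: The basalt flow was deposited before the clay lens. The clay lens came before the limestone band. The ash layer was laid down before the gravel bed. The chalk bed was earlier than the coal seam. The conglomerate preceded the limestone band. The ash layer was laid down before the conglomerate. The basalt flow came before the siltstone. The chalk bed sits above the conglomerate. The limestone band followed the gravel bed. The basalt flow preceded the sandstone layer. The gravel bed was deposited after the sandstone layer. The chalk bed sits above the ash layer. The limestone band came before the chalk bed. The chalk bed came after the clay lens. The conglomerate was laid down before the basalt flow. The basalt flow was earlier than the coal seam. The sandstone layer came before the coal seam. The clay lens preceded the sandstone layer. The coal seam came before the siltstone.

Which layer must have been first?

the ash layer

The ash layer has a chain of constraints placing it before every other layer, so the ash layer must be first.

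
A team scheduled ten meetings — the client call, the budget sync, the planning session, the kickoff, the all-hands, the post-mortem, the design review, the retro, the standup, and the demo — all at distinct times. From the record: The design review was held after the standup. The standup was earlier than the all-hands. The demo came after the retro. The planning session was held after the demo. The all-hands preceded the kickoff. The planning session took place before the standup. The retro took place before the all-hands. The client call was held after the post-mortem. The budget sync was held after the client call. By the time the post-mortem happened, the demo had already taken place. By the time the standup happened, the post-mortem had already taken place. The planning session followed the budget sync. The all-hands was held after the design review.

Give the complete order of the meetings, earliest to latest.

The constraints fix every adjacent pair, so only one ordering works:
the retro → the demo → the post-mortem → the client call → the budget sync → the planning session → the standup → the design review → the all-hands → the kickoff.

the retro, the demo, the post-mortem, the client call, the budget sync, the planning session, the standup, the design review, the all-hands, the kickoff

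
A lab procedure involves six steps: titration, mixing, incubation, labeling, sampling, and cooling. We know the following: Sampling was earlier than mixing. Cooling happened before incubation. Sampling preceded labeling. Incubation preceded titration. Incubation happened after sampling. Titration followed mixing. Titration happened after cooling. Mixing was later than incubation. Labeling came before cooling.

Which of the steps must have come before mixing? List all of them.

cooling, incubation, labeling, sampling

Directly stated before mixing: incubation and sampling.
Cooling reaches mixing via cooling → incubation → mixing.
Labeling reaches mixing via labeling → cooling → incubation → mixing.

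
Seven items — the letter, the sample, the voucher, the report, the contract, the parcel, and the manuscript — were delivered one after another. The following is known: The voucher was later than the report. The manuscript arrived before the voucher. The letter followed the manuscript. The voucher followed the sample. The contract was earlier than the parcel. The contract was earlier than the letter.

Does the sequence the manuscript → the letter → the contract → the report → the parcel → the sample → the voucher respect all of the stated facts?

no

The constraints require the contract before the letter, but in the proposed sequence the letter appears ahead of the contract. That one violation is enough.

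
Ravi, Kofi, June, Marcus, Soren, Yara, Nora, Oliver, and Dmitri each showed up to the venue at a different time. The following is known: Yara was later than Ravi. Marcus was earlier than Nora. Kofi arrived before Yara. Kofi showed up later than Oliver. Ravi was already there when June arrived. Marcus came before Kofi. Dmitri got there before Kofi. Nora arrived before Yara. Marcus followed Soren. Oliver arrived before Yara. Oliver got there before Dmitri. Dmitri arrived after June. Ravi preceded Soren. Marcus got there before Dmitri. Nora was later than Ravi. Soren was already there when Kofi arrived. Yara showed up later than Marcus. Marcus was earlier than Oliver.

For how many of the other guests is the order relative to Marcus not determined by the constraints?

Forced before Marcus: Ravi and Soren; forced after Marcus: Dmitri, Kofi, Nora, Oliver, and Yara.
That leaves June with no forced order relative to Marcus — 1.

1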